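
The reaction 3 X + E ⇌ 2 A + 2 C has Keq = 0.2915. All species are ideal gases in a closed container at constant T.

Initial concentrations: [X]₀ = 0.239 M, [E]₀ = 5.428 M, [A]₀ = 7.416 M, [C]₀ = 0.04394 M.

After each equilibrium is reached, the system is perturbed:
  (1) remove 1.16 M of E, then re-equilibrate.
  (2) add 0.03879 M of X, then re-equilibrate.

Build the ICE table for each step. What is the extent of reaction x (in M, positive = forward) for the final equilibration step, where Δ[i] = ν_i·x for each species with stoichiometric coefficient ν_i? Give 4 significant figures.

Q₀ = 1.433 vs Keq = 0.2915 ⇒ Q>K, reverse
Step 1:
                   X          E          A          C
  init         0.239      5.428      7.416    0.04394
  Δ          0.03024    0.01008   -0.02016   -0.02016
  eq          0.2692      5.438      7.396    0.02378
  solve Keq expr → x = -0.01008; check Q = 0.2915
Then remove 1.16 M of E.
Step 2:
                   X          E          A          C
  init        0.2692      4.278      7.396    0.02378
  Δ         0.003415   0.001138  -0.002276  -0.002276
  eq          0.2727      4.279      7.394    0.02151
  solve Keq expr → x = -0.001138; check Q = 0.2915
Then add 0.03879 M of X.
Step 3:
                   X          E          A          C
  init        0.3114      4.279      7.394    0.02151
  Δ        -0.005968  -0.001989   0.003978   0.003978
  eq          0.3055      4.277      7.398    0.02548
  solve Keq expr → x = 0.001989; check Q = 0.2915

x = 0.001989 M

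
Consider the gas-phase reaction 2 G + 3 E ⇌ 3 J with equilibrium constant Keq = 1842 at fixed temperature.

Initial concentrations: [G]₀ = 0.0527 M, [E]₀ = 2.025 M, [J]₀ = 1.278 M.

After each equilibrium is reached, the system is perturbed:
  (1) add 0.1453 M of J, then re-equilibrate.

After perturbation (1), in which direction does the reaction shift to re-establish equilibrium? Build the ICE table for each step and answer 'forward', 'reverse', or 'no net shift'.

Q₀ = 90.51 vs Keq = 1842 ⇒ Q<K, forward
Step 1:
                  G         E         J
  Initial    0.0527     2.025     1.278
  Change   -0.03962  -0.05943   0.05943
  Equil     0.01308     1.966     1.337
  solve Keq expr → x = 0.01981; check Q = 1842
Then add 0.1453 M of J.
Step 2:
                  G         E         J
  Initial   0.01308     1.966     1.483
  Change   0.002103  0.003154 -0.003154
  Equil     0.01518     1.969      1.48
  solve Keq expr → x = -0.001051; check Q = 1842

Direction: reverse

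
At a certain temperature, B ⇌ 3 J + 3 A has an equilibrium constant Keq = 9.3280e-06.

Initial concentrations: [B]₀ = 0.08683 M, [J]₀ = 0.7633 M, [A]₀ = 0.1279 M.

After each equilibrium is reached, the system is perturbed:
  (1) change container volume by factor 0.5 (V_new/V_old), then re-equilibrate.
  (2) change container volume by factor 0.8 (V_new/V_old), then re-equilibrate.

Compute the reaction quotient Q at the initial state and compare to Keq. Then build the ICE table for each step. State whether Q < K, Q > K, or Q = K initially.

Q₀ = 0.01072; Q > K (proceeds reverse)

Q₀ = 0.01072 vs Keq = 9.3280e-06 ⇒ Q>K, reverse
Step 1:
                    B           J           A
  I           0.08683      0.7633      0.1279
  C           0.03726     -0.1118     -0.1118
  E            0.1241      0.6515     0.01612
  solve Keq expr → x = -0.03726; check Q = 9.3280e-06
Then change container volume by factor 0.5 (V_new/V_old).
Step 2:
                    B           J           A
  I            0.2482       1.303     0.03223
  C          0.007269    -0.02181    -0.02181
  E            0.2555       1.281     0.01042
  solve Keq expr → x = -0.007269; check Q = 9.3280e-06
Then change container volume by factor 0.8 (V_new/V_old).
Step 3:
                    B           J           A
  I            0.3193       1.602     0.01303
  C          0.001337   -0.004012   -0.004012
  E            0.3207       1.598    0.009019
  solve Keq expr → x = -0.001337; check Q = 9.3280e-06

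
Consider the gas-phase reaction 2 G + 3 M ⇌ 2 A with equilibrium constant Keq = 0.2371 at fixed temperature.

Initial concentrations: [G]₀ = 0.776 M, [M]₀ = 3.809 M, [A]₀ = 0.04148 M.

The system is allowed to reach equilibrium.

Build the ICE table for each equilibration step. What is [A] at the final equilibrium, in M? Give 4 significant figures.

Q₀ = 5.1704e-05 vs Keq = 0.2371 ⇒ Q<K, forward
Step 1:
                   G          M          A
  I            0.776      3.809    0.04148
  C          -0.5439    -0.8158     0.5439
  E           0.2321      2.993     0.5853
  solve Keq expr → x = 0.2719; check Q = 0.2371

[A]_eq = 0.5853 M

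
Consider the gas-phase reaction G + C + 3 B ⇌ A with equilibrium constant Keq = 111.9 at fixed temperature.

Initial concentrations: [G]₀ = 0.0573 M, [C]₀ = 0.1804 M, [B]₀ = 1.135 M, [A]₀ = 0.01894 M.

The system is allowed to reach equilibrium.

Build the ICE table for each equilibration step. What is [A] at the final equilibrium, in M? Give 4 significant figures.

Q₀ = 1.253 vs Keq = 111.9 ⇒ Q<K, forward
Step 1:
                   G          C          B          A
  Initial     0.0573     0.1804      1.135    0.01894
  Change    -0.05203   -0.05203    -0.1561    0.05203
  Equil     0.005267     0.1284     0.9789    0.07097
  solve Keq expr → x = 0.05203; check Q = 111.9

[A]_eq = 0.07097 M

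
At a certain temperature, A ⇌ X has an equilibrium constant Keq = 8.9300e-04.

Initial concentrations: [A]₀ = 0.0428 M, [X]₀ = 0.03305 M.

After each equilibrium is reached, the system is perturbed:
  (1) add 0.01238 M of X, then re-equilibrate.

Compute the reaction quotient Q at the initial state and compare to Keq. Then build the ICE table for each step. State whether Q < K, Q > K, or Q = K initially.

Q₀ = 0.7722; Q > K (proceeds reverse)

Q₀ = 0.7722 vs Keq = 8.9300e-04 ⇒ Q>K, reverse
Step 1:
                    A           X
  Initial      0.0428     0.03305
  Change      0.03298    -0.03298
  Equil       0.07578  6.7674e-05
  solve Keq expr → x = -0.03298; check Q = 8.9300e-04
Then add 0.01238 M of X.
Step 2:
                    A           X
  Initial     0.07578     0.01245
  Change      0.01237    -0.01237
  Equil       0.08815  7.8719e-05
  solve Keq expr → x = -0.01237; check Q = 8.9300e-04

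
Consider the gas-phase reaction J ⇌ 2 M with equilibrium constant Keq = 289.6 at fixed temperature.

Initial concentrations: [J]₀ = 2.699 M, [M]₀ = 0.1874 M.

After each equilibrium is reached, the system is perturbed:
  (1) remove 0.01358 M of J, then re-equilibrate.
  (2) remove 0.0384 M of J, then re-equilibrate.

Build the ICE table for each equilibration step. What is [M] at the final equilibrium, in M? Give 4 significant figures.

Q₀ = 0.01301 vs Keq = 289.6 ⇒ Q<K, forward
Step 1:
                   J          M
  init         2.699     0.1874
  Δ           -2.599      5.198
  eq          0.1001      5.385
  solve Keq expr → x = 2.599; check Q = 289.6
Then remove 0.01358 M of J.
Step 2:
                   J          M
  init       0.08656      5.385
  Δ          0.01264   -0.02528
  eq          0.0992       5.36
  solve Keq expr → x = -0.01264; check Q = 289.6
Then remove 0.0384 M of J.
Step 3:
                   J          M
  init        0.0608       5.36
  Δ          0.03577   -0.07154
  eq         0.09657      5.288
  solve Keq expr → x = -0.03577; check Q = 289.6

[M]_eq = 5.288 M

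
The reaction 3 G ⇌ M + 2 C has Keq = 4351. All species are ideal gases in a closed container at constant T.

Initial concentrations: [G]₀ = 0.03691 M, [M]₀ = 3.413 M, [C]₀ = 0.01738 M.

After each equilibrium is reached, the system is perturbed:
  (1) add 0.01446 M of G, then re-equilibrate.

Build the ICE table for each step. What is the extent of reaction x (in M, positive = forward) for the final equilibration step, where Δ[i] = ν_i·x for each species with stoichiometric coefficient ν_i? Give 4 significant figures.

x = 0.004301 M

Q₀ = 20.5 vs Keq = 4351 ⇒ Q<K, forward
Step 1:
                  G         M         C
  init      0.03691     3.413   0.01738
  Δ        -0.02697  0.008989   0.01798
  eq       0.009944     3.422   0.03536
  solve Keq expr → x = 0.008989; check Q = 4351
Then add 0.01446 M of G.
Step 2:
                  G         M         C
  init       0.0244     3.422   0.03536
  Δ         -0.0129  0.004301  0.008601
  eq         0.0115     3.426   0.04396
  solve Keq expr → x = 0.004301; check Q = 4351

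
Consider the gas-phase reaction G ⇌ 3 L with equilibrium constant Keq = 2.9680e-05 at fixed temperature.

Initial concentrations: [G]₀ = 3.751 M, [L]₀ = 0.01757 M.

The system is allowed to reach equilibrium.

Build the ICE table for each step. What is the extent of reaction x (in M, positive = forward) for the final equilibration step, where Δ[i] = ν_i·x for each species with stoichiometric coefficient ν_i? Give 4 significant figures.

Q₀ = 1.4460e-06 vs Keq = 2.9680e-05 ⇒ Q<K, forward
Step 1:
                   G          L
  init         3.751    0.01757
  Δ         -0.01016    0.03049
  eq           3.741    0.04806
  solve Keq expr → x = 0.01016; check Q = 2.9680e-05

x = 0.01016 M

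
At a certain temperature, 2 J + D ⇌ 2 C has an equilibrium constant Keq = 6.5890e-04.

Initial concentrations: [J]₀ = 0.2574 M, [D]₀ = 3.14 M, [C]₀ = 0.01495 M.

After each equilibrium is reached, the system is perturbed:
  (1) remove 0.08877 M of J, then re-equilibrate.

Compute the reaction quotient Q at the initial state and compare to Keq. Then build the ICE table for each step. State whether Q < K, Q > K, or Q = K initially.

Q₀ = 0.001074; Q > K (proceeds reverse)

Q₀ = 0.001074 vs Keq = 6.5890e-04 ⇒ Q>K, reverse
Step 1:
                    J           D           C
  I            0.2574        3.14     0.01495
  C          0.003098    0.001549   -0.003098
  E            0.2605       3.142     0.01185
  solve Keq expr → x = -0.001549; check Q = 6.5890e-04
Then remove 0.08877 M of J.
Step 2:
                    J           D           C
  I            0.1717       3.142     0.01185
  C          0.003861     0.00193   -0.003861
  E            0.1756       3.143    0.007991
  solve Keq expr → x = -0.00193; check Q = 6.5890e-04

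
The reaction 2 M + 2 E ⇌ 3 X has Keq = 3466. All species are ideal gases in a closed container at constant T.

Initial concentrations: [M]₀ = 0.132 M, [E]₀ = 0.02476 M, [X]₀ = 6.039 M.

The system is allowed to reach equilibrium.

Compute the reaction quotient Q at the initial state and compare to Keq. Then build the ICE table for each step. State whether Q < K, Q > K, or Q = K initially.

Q₀ = 2.0618e+07 vs Keq = 3466 ⇒ Q>K, reverse
Step 1:
                  M         E         X
  I           0.132   0.02476     6.039
  C          0.3898    0.3898   -0.5848
  E          0.5218    0.4146     5.454
  solve Keq expr → x = -0.1949; check Q = 3466

Q₀ = 2.0618e+07; Q > K (proceeds reverse)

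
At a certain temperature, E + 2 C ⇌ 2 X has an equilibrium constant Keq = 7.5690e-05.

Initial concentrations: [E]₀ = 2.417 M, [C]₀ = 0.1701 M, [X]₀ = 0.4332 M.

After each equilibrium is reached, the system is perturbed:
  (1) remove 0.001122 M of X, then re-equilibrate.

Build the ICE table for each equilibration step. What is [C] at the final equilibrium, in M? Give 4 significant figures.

Q₀ = 2.683 vs Keq = 7.5690e-05 ⇒ Q>K, reverse
Step 1:
                   E          C          X
  I            2.417     0.1701     0.4332
  C           0.2124     0.4248    -0.4248
  E            2.629     0.5949   0.008393
  solve Keq expr → x = -0.2124; check Q = 7.5690e-05
Then remove 0.001122 M of X.
Step 2:
                   E          C          X
  I            2.629     0.5949   0.007271
  C       -5.5276e-04  -0.001106   0.001106
  E            2.629     0.5938   0.008376
  solve Keq expr → x = 5.5276e-04; check Q = 7.5690e-05

[C]_eq = 0.5938 M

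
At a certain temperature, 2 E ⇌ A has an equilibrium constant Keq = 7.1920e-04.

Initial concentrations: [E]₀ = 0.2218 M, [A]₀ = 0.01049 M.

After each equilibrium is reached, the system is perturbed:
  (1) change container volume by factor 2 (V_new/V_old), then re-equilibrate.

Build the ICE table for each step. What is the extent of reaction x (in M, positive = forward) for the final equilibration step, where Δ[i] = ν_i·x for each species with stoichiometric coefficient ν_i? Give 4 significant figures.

x = -1.0587e-05 M

Q₀ = 0.2132 vs Keq = 7.1920e-04 ⇒ Q>K, reverse
Step 1:
                  E         A
  Initial    0.2218   0.01049
  Change     0.0209  -0.01045
  Equil      0.2427 4.2362e-05
  solve Keq expr → x = -0.01045; check Q = 7.1920e-04
Then change container volume by factor 2 (V_new/V_old).
Step 2:
                  E         A
  Initial    0.1213 2.1181e-05
  Change  2.1173e-05 -1.0587e-05
  Equil      0.1214 1.0594e-05
  solve Keq expr → x = -1.0587e-05; check Q = 7.1920e-04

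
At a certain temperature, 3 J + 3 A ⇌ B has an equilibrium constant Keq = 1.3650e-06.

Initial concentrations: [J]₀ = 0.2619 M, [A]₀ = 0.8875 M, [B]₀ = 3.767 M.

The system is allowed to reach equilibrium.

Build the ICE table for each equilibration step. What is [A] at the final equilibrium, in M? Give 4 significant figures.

[A]_eq = 9.589 M

Q₀ = 300 vs Keq = 1.3650e-06 ⇒ Q>K, reverse
Step 1:
                    J           A           B
  Initial      0.2619      0.8875       3.767
  Change        8.701       8.701        -2.9
  Equil         8.963       9.589      0.8666
  solve Keq expr → x = -2.9; check Q = 1.3650e-06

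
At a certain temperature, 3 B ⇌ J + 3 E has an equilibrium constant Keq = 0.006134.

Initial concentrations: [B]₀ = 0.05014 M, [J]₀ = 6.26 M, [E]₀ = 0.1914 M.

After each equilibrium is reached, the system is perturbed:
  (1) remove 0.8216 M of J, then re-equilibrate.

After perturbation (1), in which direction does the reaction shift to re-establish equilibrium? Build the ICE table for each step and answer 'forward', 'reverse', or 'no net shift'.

Q₀ = 348.2 vs Keq = 0.006134 ⇒ Q>K, reverse
Step 1:
                  B         J         E
  init      0.05014      6.26    0.1914
  Δ          0.1695  -0.05651   -0.1695
  eq         0.2197     6.203   0.02188
  solve Keq expr → x = -0.05651; check Q = 0.006134
Then remove 0.8216 M of J.
Step 2:
                  B         J         E
  init       0.2197     5.382   0.02188
  Δ       -9.6049e-04 3.2016e-04 9.6049e-04
  eq         0.2187     5.382   0.02284
  solve Keq expr → x = 3.2016e-04; check Q = 0.006134

Direction: forward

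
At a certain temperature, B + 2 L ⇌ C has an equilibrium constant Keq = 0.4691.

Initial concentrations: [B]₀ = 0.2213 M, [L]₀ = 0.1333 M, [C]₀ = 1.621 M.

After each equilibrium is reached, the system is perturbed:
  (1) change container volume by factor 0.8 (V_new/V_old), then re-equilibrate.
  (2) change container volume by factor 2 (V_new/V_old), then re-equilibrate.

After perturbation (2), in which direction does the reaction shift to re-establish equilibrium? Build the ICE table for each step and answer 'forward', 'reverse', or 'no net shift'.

Q₀ = 412.2 vs Keq = 0.4691 ⇒ Q>K, reverse
Step 1:
                    B           L           C
  I            0.2213      0.1333       1.621
  C            0.6796       1.359     -0.6796
  E            0.9009       1.493      0.9414
  solve Keq expr → x = -0.6796; check Q = 0.4691
Then change container volume by factor 0.8 (V_new/V_old).
Step 2:
                    B           L           C
  I             1.126       1.866       1.177
  C           -0.1108     -0.2215      0.1108
  E             1.015       1.644       1.288
  solve Keq expr → x = 0.1108; check Q = 0.4691
Then change container volume by factor 2 (V_new/V_old).
Step 3:
                    B           L           C
  I            0.5077      0.8221      0.6438
  C            0.1841      0.3681     -0.1841
  E            0.6918        1.19      0.4597
  solve Keq expr → x = -0.1841; check Q = 0.4691

Direction: reverse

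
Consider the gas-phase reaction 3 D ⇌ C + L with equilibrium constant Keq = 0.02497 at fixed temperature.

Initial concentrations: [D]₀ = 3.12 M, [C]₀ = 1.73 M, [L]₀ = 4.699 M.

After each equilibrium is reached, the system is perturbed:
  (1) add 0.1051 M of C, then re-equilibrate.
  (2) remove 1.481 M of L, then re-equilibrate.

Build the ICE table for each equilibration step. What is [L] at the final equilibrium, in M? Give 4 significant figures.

Q₀ = 0.2677 vs Keq = 0.02497 ⇒ Q>K, reverse
Step 1:
                    D           C           L
  init           3.12        1.73       4.699
  Δ             2.251     -0.7503     -0.7503
  eq            5.371      0.9797       3.949
  solve Keq expr → x = -0.7503; check Q = 0.02497
Then add 0.1051 M of C.
Step 2:
                    D           C           L
  init          5.371       1.085       3.949
  Δ            0.1072    -0.03574    -0.03574
  eq            5.478       1.049       3.913
  solve Keq expr → x = -0.03574; check Q = 0.02497
Then remove 1.481 M of L.
Step 3:
                    D           C           L
  init          5.478       1.049       2.432
  Δ           -0.4749      0.1583      0.1583
  eq            5.003       1.207        2.59
  solve Keq expr → x = 0.1583; check Q = 0.02497

[L]_eq = 2.59 M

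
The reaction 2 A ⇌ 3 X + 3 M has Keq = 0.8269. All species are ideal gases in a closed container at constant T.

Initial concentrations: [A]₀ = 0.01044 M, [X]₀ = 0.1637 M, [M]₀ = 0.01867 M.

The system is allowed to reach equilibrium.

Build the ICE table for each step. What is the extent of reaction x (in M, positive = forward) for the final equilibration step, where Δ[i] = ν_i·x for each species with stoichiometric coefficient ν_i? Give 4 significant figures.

x = 0.004965 M

Q₀ = 2.6193e-04 vs Keq = 0.8269 ⇒ Q<K, forward
Step 1:
                    A           X           M
  Initial     0.01044      0.1637     0.01867
  Change     -0.00993     0.01489     0.01489
  Equil    5.1038e-04      0.1786     0.03356
  solve Keq expr → x = 0.004965; check Q = 0.8269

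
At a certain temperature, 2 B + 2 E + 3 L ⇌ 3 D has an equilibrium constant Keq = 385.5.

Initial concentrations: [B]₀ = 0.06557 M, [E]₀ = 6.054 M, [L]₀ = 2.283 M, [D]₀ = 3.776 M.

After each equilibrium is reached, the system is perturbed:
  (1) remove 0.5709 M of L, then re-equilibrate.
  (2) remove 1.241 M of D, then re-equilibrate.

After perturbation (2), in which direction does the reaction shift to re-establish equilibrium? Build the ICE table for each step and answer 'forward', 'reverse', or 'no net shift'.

Q₀ = 28.71 vs Keq = 385.5 ⇒ Q<K, forward
Step 1:
                   B          E          L          D
  Initial    0.06557      6.054      2.283      3.776
  Change    -0.04616   -0.04616   -0.06924    0.06924
  Equil      0.01941      6.008      2.214      3.845
  solve Keq expr → x = 0.02308; check Q = 385.5
Then remove 0.5709 M of L.
Step 2:
                   B          E          L          D
  Initial    0.01941      6.008      1.643      3.845
  Change      0.0103     0.0103    0.01544   -0.01544
  Equil       0.0297      6.018      1.658       3.83
  solve Keq expr → x = -0.005148; check Q = 385.5
Then remove 1.241 M of D.
Step 3:
                   B          E          L          D
  Initial     0.0297      6.018      1.658      2.589
  Change    -0.01269   -0.01269   -0.01903    0.01903
  Equil      0.01702      6.005      1.639      2.608
  solve Keq expr → x = 0.006343; check Q = 385.5

Direction: forward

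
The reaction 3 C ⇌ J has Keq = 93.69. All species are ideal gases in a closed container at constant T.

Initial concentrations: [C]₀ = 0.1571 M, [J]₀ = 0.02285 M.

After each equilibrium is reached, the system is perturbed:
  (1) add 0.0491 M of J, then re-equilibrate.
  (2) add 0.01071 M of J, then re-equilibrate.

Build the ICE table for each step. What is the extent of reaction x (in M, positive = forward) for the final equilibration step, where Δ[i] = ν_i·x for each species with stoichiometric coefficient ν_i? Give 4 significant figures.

Q₀ = 5.893 vs Keq = 93.69 ⇒ Q<K, forward
Step 1:
                   C          J
  I           0.1571    0.02285
  C         -0.07683    0.02561
  E          0.08027    0.04846
  solve Keq expr → x = 0.02561; check Q = 93.69
Then add 0.0491 M of J.
Step 2:
                   C          J
  I          0.08027    0.09756
  C          0.01886  -0.006287
  E          0.09913    0.09127
  solve Keq expr → x = -0.006287; check Q = 93.69
Then add 0.01071 M of J.
Step 3:
                   C          J
  I          0.09913      0.102
  C         0.003357  -0.001119
  E           0.1025     0.1009
  solve Keq expr → x = -0.001119; check Q = 93.69

x = -0.001119 M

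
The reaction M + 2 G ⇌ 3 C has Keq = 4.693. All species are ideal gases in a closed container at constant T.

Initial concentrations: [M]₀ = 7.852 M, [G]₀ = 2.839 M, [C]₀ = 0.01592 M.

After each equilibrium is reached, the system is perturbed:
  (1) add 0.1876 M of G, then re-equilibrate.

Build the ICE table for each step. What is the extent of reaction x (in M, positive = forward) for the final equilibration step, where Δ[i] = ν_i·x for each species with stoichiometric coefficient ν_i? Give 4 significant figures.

x = 0.05441 M

Q₀ = 6.3756e-08 vs Keq = 4.693 ⇒ Q<K, forward
Step 1:
                    M           G           C
  init          7.852       2.839     0.01592
  Δ           -0.9754      -1.951       2.926
  eq            6.877      0.8883       2.942
  solve Keq expr → x = 0.9754; check Q = 4.693
Then add 0.1876 M of G.
Step 2:
                    M           G           C
  init          6.877       1.076       2.942
  Δ          -0.05441     -0.1088      0.1632
  eq            6.822      0.9671       3.105
  solve Keq expr → x = 0.05441; check Q = 4.693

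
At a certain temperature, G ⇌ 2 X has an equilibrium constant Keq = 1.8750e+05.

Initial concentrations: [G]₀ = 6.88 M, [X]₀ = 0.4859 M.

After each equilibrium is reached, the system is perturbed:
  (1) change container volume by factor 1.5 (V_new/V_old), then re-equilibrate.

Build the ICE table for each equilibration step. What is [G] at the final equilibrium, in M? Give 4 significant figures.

Q₀ = 0.03432 vs Keq = 1.8750e+05 ⇒ Q<K, forward
Step 1:
                    G           X
  Initial        6.88      0.4859
  Change       -6.879       13.76
  Equil      0.001082       14.24
  solve Keq expr → x = 6.879; check Q = 1.8750e+05
Then change container volume by factor 1.5 (V_new/V_old).
Step 2:
                    G           X
  Initial  7.2137e-04       9.496
  Change  -2.4041e-04  4.8081e-04
  Equil    4.8096e-04       9.496
  solve Keq expr → x = 2.4041e-04; check Q = 1.8750e+05

[G]_eq = 4.8096e-04 M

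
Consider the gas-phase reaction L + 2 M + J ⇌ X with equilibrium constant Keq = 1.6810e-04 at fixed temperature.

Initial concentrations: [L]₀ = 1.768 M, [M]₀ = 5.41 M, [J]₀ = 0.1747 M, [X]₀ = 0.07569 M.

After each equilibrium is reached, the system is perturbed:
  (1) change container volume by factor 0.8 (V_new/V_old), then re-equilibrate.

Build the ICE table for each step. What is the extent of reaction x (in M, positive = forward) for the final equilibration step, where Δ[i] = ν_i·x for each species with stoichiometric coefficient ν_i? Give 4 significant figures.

x = 0.002757 M

Q₀ = 0.008373 vs Keq = 1.6810e-04 ⇒ Q>K, reverse
Step 1:
                    L           M           J           X
  init          1.768        5.41      0.1747     0.07569
  Δ           0.07332      0.1466     0.07332    -0.07332
  eq            1.841       5.557       0.248     0.00237
  solve Keq expr → x = -0.07332; check Q = 1.6810e-04
Then change container volume by factor 0.8 (V_new/V_old).
Step 2:
                    L           M           J           X
  init          2.302       6.946        0.31    0.002963
  Δ         -0.002757   -0.005513   -0.002757    0.002757
  eq            2.299        6.94      0.3073     0.00572
  solve Keq expr → x = 0.002757; check Q = 1.6810e-04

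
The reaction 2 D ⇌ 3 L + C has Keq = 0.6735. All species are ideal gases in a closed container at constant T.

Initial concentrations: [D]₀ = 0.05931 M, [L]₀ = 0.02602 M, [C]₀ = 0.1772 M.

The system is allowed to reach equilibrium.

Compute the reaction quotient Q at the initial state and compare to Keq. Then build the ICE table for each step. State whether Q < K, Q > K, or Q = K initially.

Q₀ = 8.8742e-04 vs Keq = 0.6735 ⇒ Q<K, forward
Step 1:
                    D           L           C
  init        0.05931     0.02602      0.1772
  Δ          -0.04409     0.06614     0.02205
  eq          0.01522     0.09216      0.1992
  solve Keq expr → x = 0.02205; check Q = 0.6735

Q₀ = 8.8742e-04; Q < K (proceeds forward)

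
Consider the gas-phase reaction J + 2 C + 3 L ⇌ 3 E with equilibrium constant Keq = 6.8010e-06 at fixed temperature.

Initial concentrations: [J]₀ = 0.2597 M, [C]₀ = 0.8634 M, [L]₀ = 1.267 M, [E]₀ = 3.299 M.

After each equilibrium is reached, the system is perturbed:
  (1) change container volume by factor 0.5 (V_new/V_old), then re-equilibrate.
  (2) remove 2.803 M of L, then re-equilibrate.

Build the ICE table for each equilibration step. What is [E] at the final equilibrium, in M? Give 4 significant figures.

[E]_eq = 0.4884 M

Q₀ = 91.18 vs Keq = 6.8010e-06 ⇒ Q>K, reverse
Step 1:
                    J           C           L           E
  I            0.2597      0.8634       1.267       3.299
  C             1.038       2.076       3.113      -3.113
  E             1.297       2.939        4.38      0.1857
  solve Keq expr → x = -1.038; check Q = 6.8010e-06
Then change container volume by factor 0.5 (V_new/V_old).
Step 2:
                    J           C           L           E
  I             2.595       5.878       8.761      0.3714
  C           -0.1059     -0.2117     -0.3176      0.3176
  E             2.489       5.666       8.443       0.689
  solve Keq expr → x = 0.1059; check Q = 6.8010e-06
Then remove 2.803 M of L.
Step 3:
                    J           C           L           E
  I             2.489       5.666        5.64       0.689
  C           0.06687      0.1337      0.2006     -0.2006
  E             2.556         5.8       5.841      0.4884
  solve Keq expr → x = -0.06687; check Q = 6.8010e-06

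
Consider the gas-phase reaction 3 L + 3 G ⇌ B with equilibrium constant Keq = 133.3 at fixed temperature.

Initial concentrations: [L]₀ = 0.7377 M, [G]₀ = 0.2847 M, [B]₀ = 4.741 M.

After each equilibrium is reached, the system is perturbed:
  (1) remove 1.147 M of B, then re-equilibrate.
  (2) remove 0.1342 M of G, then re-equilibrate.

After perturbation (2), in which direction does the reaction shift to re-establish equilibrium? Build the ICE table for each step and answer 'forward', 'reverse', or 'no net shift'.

Direction: reverse

Q₀ = 511.8 vs Keq = 133.3 ⇒ Q>K, reverse
Step 1:
                   L          G          B
  Initial     0.7377     0.2847      4.741
  Change      0.1047     0.1047   -0.03491
  Equil       0.8424     0.3894      4.706
  solve Keq expr → x = -0.03491; check Q = 133.3
Then remove 1.147 M of B.
Step 2:
                   L          G          B
  Initial     0.8424     0.3894      3.559
  Change    -0.02396   -0.02396   0.007988
  Equil       0.8185     0.3655      3.567
  solve Keq expr → x = 0.007988; check Q = 133.3
Then remove 0.1342 M of G.
Step 3:
                   L          G          B
  Initial     0.8185     0.2313      3.567
  Change     0.09516    0.09516   -0.03172
  Equil       0.9136     0.3264      3.535
  solve Keq expr → x = -0.03172; check Q = 133.3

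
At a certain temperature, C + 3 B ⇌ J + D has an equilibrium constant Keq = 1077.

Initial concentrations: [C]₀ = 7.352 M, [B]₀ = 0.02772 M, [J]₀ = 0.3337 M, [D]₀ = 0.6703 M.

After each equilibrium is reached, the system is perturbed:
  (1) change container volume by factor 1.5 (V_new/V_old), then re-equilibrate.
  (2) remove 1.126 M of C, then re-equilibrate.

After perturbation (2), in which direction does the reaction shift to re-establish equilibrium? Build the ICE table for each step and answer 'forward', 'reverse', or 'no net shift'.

Q₀ = 1428 vs Keq = 1077 ⇒ Q>K, reverse
Step 1:
                    C           B           J           D
  Initial       7.352     0.02772      0.3337      0.6703
  Change   8.9783e-04    0.002693 -8.9783e-04 -8.9783e-04
  Equil         7.353     0.03041      0.3328      0.6694
  solve Keq expr → x = -8.9783e-04; check Q = 1077
Then change container volume by factor 1.5 (V_new/V_old).
Step 2:
                    C           B           J           D
  Initial       4.902     0.02028      0.2219      0.4463
  Change     0.002055    0.006166   -0.002055   -0.002055
  Equil         4.904     0.02644      0.2198      0.4442
  solve Keq expr → x = -0.002055; check Q = 1077
Then remove 1.126 M of C.
Step 3:
                    C           B           J           D
  Initial       3.778     0.02644      0.2198      0.4442
  Change   7.8297e-04    0.002349 -7.8297e-04 -7.8297e-04
  Equil         3.779     0.02879       0.219      0.4434
  solve Keq expr → x = -7.8297e-04; check Q = 1077

Direction: reverse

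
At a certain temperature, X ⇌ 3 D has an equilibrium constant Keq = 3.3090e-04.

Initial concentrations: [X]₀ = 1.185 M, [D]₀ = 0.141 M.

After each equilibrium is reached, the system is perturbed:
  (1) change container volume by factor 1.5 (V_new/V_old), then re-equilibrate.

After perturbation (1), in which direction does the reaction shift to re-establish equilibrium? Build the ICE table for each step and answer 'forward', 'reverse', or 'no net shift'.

Direction: forward

Q₀ = 0.002366 vs Keq = 3.3090e-04 ⇒ Q>K, reverse
Step 1:
                  X         D
  I           1.185     0.141
  C         0.02245  -0.06735
  E           1.207   0.07365
  solve Keq expr → x = -0.02245; check Q = 3.3090e-04
Then change container volume by factor 1.5 (V_new/V_old).
Step 2:
                  X         D
  I           0.805    0.0491
  C       -0.005035   0.01511
  E          0.7999   0.06421
  solve Keq expr → x = 0.005035; check Q = 3.3090e-04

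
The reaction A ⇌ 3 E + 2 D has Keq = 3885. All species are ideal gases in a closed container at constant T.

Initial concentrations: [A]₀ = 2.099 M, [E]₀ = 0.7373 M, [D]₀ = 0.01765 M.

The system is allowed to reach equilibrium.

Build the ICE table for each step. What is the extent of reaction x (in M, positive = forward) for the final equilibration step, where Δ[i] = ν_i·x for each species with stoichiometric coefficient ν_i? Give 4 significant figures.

Q₀ = 5.9485e-05 vs Keq = 3885 ⇒ Q<K, forward
Step 1:
                   A          E          D
  Initial      2.099     0.7373    0.01765
  Change       -1.62       4.86       3.24
  Equil        0.479      5.597      3.258
  solve Keq expr → x = 1.62; check Q = 3885

x = 1.62 M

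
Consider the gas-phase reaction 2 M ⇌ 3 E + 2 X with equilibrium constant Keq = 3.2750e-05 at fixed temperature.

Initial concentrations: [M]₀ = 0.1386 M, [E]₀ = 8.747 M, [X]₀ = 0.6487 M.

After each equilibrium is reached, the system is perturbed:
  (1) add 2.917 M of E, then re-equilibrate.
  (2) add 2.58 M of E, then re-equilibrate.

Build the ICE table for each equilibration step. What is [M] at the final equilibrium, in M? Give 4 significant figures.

Q₀ = 1.4660e+04 vs Keq = 3.2750e-05 ⇒ Q>K, reverse
Step 1:
                   M          E          X
  init        0.1386      8.747     0.6487
  Δ           0.6485    -0.9727    -0.6485
  eq          0.7871      7.774 2.0780e-04
  solve Keq expr → x = -0.3242; check Q = 3.2750e-05
Then add 2.917 M of E.
Step 2:
                   M          E          X
  init        0.7871      10.69 2.0780e-04
  Δ       7.8932e-05 -1.1840e-04 -7.8932e-05
  eq          0.7872      10.69 1.2887e-04
  solve Keq expr → x = -3.9466e-05; check Q = 3.2750e-05
Then add 2.58 M of E.
Step 3:
                   M          E          X
  init        0.7872      13.27 1.2887e-04
  Δ       3.5684e-05 -5.3525e-05 -3.5684e-05
  eq          0.7872      13.27 9.3183e-05
  solve Keq expr → x = -1.7842e-05; check Q = 3.2750e-05

[M]_eq = 0.7872 M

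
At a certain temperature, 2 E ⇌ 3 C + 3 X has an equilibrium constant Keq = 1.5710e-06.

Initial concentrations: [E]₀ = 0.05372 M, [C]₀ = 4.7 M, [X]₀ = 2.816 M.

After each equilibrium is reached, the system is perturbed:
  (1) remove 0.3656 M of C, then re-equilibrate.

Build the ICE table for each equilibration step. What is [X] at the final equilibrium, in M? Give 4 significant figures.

[X]_eq = 0.01175 M

Q₀ = 8.0338e+05 vs Keq = 1.5710e-06 ⇒ Q>K, reverse
Step 1:
                  E         C         X
  Initial   0.05372       4.7     2.816
  Change      1.871    -2.807    -2.807
  Equil       1.925     1.893    0.0095
  solve Keq expr → x = -0.9355; check Q = 1.5710e-06
Then remove 0.3656 M of C.
Step 2:
                  E         C         X
  Initial     1.925     1.528    0.0095
  Change    -0.0015   0.00225   0.00225
  Equil       1.923      1.53   0.01175
  solve Keq expr → x = 7.4989e-04; check Q = 1.5710e-06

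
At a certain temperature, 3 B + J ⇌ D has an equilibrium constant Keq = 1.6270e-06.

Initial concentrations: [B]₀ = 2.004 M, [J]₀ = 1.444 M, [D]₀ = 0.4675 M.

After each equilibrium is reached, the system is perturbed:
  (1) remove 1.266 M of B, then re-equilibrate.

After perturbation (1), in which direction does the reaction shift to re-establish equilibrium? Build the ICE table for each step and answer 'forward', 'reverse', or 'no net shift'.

Q₀ = 0.04023 vs Keq = 1.6270e-06 ⇒ Q>K, reverse
Step 1:
                  B         J         D
  I           2.004     1.444    0.4675
  C           1.402    0.4674   -0.4674
  E           3.406     1.911 1.2289e-04
  solve Keq expr → x = -0.4674; check Q = 1.6270e-06
Then remove 1.266 M of B.
Step 2:
                  B         J         D
  I            2.14     1.911 1.2289e-04
  C       2.7718e-04 9.2394e-05 -9.2394e-05
  E            2.14     1.911 3.0496e-05
  solve Keq expr → x = -9.2394e-05; check Q = 1.6270e-06

Direction: reverse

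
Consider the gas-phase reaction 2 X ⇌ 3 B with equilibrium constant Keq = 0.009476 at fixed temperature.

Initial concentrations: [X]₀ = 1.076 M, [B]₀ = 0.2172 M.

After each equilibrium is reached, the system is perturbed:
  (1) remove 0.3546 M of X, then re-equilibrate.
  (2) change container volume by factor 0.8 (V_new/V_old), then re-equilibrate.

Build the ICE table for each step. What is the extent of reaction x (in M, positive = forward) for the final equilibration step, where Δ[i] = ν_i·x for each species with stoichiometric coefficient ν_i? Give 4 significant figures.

Q₀ = 0.00885 vs Keq = 0.009476 ⇒ Q<K, forward
Step 1:
                  X         B
  Initial     1.076    0.2172
  Change  -0.003055  0.004582
  Equil       1.073    0.2218
  solve Keq expr → x = 0.001527; check Q = 0.009476
Then remove 0.3546 M of X.
Step 2:
                  X         B
  Initial    0.7183    0.2218
  Change    0.03142  -0.04714
  Equil      0.7498    0.1746
  solve Keq expr → x = -0.01571; check Q = 0.009476
Then change container volume by factor 0.8 (V_new/V_old).
Step 3:
                  X         B
  Initial    0.9372    0.2183
  Change   0.009519  -0.01428
  Equil      0.9467     0.204
  solve Keq expr → x = -0.00476; check Q = 0.009476

x = -0.00476 M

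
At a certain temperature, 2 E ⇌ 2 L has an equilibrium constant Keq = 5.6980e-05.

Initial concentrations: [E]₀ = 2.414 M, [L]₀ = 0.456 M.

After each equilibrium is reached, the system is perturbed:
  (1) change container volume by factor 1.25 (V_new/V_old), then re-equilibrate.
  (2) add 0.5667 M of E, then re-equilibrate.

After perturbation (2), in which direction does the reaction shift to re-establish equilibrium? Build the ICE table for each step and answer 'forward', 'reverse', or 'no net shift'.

Q₀ = 0.03568 vs Keq = 5.6980e-05 ⇒ Q>K, reverse
Step 1:
                  E         L
  init        2.414     0.456
  Δ          0.4345   -0.4345
  eq          2.848    0.0215
  solve Keq expr → x = -0.2172; check Q = 5.6980e-05
Then change container volume by factor 1.25 (V_new/V_old).
Step 2:
                  E         L
  init        2.279    0.0172
  Δ               0         0
  eq          2.279    0.0172
  solve Keq expr → x = 0; check Q = 5.6980e-05
Then add 0.5667 M of E.
Step 3:
                  E         L
  init        2.845    0.0172
  Δ       -0.004246  0.004246
  eq          2.841   0.02145
  solve Keq expr → x = 0.002123; check Q = 5.6980e-05

Direction: forward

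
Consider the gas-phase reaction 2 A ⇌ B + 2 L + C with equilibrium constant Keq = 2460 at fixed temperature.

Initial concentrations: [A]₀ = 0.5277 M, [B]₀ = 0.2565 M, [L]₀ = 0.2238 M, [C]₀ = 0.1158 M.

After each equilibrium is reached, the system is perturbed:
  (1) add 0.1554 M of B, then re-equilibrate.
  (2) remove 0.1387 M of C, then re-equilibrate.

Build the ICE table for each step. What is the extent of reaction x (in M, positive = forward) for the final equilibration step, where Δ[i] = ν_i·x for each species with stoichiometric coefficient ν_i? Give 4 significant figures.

x = 7.6247e-04 M

Q₀ = 0.005342 vs Keq = 2460 ⇒ Q<K, forward
Step 1:
                   A          B          L          C
  I           0.5277     0.2565     0.2238     0.1158
  C          -0.5211     0.2605     0.5211     0.2605
  E         0.006625      0.517     0.7449     0.3763
  solve Keq expr → x = 0.2605; check Q = 2460
Then add 0.1554 M of B.
Step 2:
                   A          B          L          C
  I         0.006625     0.6724     0.7449     0.3763
  C       9.1383e-04 -4.5691e-04 -9.1383e-04 -4.5691e-04
  E         0.007539      0.672      0.744     0.3759
  solve Keq expr → x = -4.5691e-04; check Q = 2460
Then remove 0.1387 M of C.
Step 3:
                   A          B          L          C
  I         0.007539      0.672      0.744     0.2372
  C        -0.001525 7.6247e-04   0.001525 7.6247e-04
  E         0.006014     0.6727     0.7455     0.2379
  solve Keq expr → x = 7.6247e-04; check Q = 2460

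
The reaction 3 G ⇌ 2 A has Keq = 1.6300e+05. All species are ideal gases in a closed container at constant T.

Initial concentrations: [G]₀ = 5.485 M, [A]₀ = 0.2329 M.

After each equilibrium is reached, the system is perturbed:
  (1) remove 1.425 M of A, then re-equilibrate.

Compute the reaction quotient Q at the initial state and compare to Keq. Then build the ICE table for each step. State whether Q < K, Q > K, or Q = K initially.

Q₀ = 3.2871e-04; Q < K (proceeds forward)

Q₀ = 3.2871e-04 vs Keq = 1.6300e+05 ⇒ Q<K, forward
Step 1:
                  G         A
  I           5.485    0.2329
  C           -5.44     3.627
  E         0.04504      3.86
  solve Keq expr → x = 1.813; check Q = 1.6300e+05
Then remove 1.425 M of A.
Step 2:
                  G         A
  I         0.04504     2.435
  C        -0.01184  0.007895
  E          0.0332     2.442
  solve Keq expr → x = 0.003947; check Q = 1.6300e+05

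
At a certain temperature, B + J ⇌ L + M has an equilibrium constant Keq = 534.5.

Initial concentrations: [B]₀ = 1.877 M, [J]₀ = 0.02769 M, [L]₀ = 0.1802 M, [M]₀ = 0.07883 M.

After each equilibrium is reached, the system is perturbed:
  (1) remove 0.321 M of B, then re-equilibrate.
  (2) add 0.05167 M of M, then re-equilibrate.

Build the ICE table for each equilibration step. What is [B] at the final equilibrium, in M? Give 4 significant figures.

[B]_eq = 1.528 M

Q₀ = 0.2733 vs Keq = 534.5 ⇒ Q<K, forward
Step 1:
                   B          J          L          M
  Initial      1.877    0.02769     0.1802    0.07883
  Change    -0.02767   -0.02767    0.02767    0.02767
  Equil        1.849 2.2396e-05     0.2079     0.1065
  solve Keq expr → x = 0.02767; check Q = 534.5
Then remove 0.321 M of B.
Step 2:
                   B          J          L          M
  Initial      1.528 2.2396e-05     0.2079     0.1065
  Change  4.7019e-06 4.7019e-06 -4.7019e-06 -4.7019e-06
  Equil        1.528 2.7098e-05     0.2079     0.1065
  solve Keq expr → x = -4.7019e-06; check Q = 534.5
Then add 0.05167 M of M.
Step 3:
                   B          J          L          M
  Initial      1.528 2.7098e-05     0.2079     0.1582
  Change  1.3141e-05 1.3141e-05 -1.3141e-05 -1.3141e-05
  Equil        1.528 4.0239e-05     0.2078     0.1581
  solve Keq expr → x = -1.3141e-05; check Q = 534.5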